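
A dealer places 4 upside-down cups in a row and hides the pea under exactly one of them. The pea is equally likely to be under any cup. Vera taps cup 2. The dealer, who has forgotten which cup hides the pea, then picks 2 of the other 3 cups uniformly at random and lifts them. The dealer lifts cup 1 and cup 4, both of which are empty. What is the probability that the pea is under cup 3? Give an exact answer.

1/2

Apply Bayes' rule, conditioning on where the pea actually is.
If it is under either of cups 1 and 4 (prior 1/4 each): that cup was opened and seen not to hold the prize — ruled out; weight (1/4)·0 = 0 each.
If it is under either of cups 2 and 3 (prior 1/4 each): the dealer picks exactly this set with probability 1/3 regardless, and none is the prize; weight (1/4)·(1/3) = 1/12 each.
The weights sum to 1/6.
So P(the pea under cup 3 | the dealer opened cup 1 and cup 4) = (1/12) / (1/6) = 1/2.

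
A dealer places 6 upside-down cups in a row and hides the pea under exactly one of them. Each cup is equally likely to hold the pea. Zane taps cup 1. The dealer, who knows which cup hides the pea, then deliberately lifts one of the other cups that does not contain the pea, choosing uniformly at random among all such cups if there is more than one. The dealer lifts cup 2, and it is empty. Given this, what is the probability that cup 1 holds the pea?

1/6

Apply Bayes' rule, conditioning on where the pea actually is.
If it is under cup 1 (prior 1/6): the dealer has 5 equally likely choices, so probability 1/5; weight (1/6)·(1/5) = 1/30.
If it is under cup 2 (prior 1/6): the dealer opened cup 2, so this case is ruled out; weight (1/6)·0 = 0.
If it is under any of cups 3, 4, 5, and 6 (prior 1/6 each): the dealer has 4 equally likely choices, so probability 1/4; weight (1/6)·(1/4) = 1/24 each.
The weights sum to 1/5.
So P(the pea under cup 1 | the dealer opened cup 2) = (1/30) / (1/5) = 1/6.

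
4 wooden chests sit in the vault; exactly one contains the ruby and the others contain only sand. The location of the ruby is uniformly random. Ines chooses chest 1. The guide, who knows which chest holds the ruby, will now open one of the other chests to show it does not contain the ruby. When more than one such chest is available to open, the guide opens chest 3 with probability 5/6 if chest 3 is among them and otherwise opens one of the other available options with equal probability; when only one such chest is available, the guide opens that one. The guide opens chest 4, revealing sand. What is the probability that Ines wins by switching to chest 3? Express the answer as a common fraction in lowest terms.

2/3

Condition on the true location of the ruby.
If it is in chest 1 (prior 1/4): chest 3 is available but not opened; chest 4 gets probability (1 − 5/6)/2 = 1/12; weight (1/4)·(1/12) = 1/48.
If it is in chest 2 (prior 1/4): chest 3 is available but not opened, probability 1/6; weight (1/4)·(1/6) = 1/24.
If it is in chest 3 (prior 1/4): chest 3 holds the prize so is unavailable; the guide chooses uniformly among the 2 others, probability 1/2; weight (1/4)·(1/2) = 1/8.
If it is in chest 4 (prior 1/4): the guide opened chest 4, so this case is ruled out; weight (1/4)·0 = 0.
The weights sum to 3/16.
So P(the ruby in chest 3 | the guide opened chest 4) = (1/8) / (3/16) = 2/3.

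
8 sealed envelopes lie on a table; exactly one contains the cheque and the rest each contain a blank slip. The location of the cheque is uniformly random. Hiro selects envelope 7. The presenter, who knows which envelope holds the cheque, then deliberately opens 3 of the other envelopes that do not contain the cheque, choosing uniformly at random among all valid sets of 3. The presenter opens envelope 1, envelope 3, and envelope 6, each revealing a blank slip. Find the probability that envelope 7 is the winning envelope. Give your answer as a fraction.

1/8

Consider each possible location of the cheque in turn.
If it is in any of envelopes 1, 3, and 6 (prior 1/8 each): that envelope was opened and seen not to hold the prize — ruled out; weight (1/8)·0 = 0 each.
If it is in any of envelopes 2, 4, 5, and 8 (prior 1/8 each): the presenter has 20 equally likely choices, so probability 1/20; weight (1/8)·(1/20) = 1/160 each.
If it is in envelope 7 (prior 1/8): the presenter has 35 equally likely choices, so probability 1/35; weight (1/8)·(1/35) = 1/280.
The weights sum to 1/35.
So P(the cheque in envelope 7 | the presenter opened envelope 1, envelope 3, and envelope 6) = (1/280) / (1/35) = 1/8.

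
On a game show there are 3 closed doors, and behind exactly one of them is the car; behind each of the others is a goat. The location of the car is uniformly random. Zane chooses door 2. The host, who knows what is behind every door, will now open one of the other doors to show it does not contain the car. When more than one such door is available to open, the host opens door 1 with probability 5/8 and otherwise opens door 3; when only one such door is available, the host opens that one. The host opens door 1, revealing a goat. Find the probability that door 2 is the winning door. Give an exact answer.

5/13

Consider each possible location of the car in turn.
If it is behind door 1 (prior 1/3): the host opened door 1, so this case is ruled out; weight (1/3)·0 = 0.
If it is behind door 2 (prior 1/3): door 1 is available, opened with probability 5/8; weight (1/3)·(5/8) = 5/24.
If it is behind door 3 (prior 1/3): only door 1 is available, probability 1; weight (1/3)·1 = 1/3.
The weights sum to 13/24.
So P(the car behind door 2 | the host opened door 1) = (5/24) / (13/24) = 5/13.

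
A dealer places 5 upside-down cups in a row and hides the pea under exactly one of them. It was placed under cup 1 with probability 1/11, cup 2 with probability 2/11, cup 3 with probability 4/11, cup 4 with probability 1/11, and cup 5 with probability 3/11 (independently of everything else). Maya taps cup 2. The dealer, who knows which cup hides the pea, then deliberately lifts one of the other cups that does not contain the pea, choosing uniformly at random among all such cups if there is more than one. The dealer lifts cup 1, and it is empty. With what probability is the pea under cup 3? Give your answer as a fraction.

8/19

Condition on the true location of the pea.
If it is under cup 1 (prior 1/11): the dealer opened cup 1, so this case is ruled out; weight (1/11)·0 = 0.
If it is under cup 2 (prior 2/11): the dealer has 4 equally likely choices, so probability 1/4; weight (2/11)·(1/4) = 1/22.
If it is under cup 3 (prior 4/11): the dealer has 3 equally likely choices, so probability 1/3; weight (4/11)·(1/3) = 4/33.
If it is under cup 4 (prior 1/11): the dealer has 3 equally likely choices, so probability 1/3; weight (1/11)·(1/3) = 1/33.
If it is under cup 5 (prior 3/11): the dealer has 3 equally likely choices, so probability 1/3; weight (3/11)·(1/3) = 1/11.
The weights sum to 19/66.
So P(the pea under cup 3 | the dealer opened cup 1) = (4/33) / (19/66) = 8/19.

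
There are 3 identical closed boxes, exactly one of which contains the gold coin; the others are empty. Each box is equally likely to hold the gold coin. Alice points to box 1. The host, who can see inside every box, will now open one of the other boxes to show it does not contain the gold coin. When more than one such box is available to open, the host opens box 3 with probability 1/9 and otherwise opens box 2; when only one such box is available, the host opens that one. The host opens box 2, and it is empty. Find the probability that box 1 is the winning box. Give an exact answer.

8/17

Consider each possible location of the gold coin in turn.
If it is in box 1 (prior 1/3): box 3 is available but not opened, probability 8/9; weight (1/3)·(8/9) = 8/27.
If it is in box 2 (prior 1/3): the host opened box 2, so this case is ruled out; weight (1/3)·0 = 0.
If it is in box 3 (prior 1/3): only box 2 is available, probability 1; weight (1/3)·1 = 1/3.
The weights sum to 17/27.
So P(the gold coin in box 1 | the host opened box 2) = (8/27) / (17/27) = 8/17.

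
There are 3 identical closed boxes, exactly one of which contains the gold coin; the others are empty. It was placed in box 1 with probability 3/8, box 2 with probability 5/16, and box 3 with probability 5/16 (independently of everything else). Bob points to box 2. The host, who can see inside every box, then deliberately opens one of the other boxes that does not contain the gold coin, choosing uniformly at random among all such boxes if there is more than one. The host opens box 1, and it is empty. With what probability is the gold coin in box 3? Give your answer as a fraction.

Condition on the true location of the gold coin.
If it is in box 1 (prior 3/8): the host opened box 1, so this case is ruled out; weight (3/8)·0 = 0.
If it is in box 2 (prior 5/16): the host has 2 equally likely choices, so probability 1/2; weight (5/16)·(1/2) = 5/32.
If it is in box 3 (prior 5/16): the host has no choice, probability 1; weight (5/16)·1 = 5/16.
The weights sum to 15/32.
So P(the gold coin in box 3 | the host opened box 1) = (5/16) / (15/32) = 2/3.

2/3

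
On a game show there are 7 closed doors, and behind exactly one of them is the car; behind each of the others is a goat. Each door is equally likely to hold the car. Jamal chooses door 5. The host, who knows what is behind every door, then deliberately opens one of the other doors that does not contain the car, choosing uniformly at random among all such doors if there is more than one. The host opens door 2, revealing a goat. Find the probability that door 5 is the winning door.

Condition on the true location of the car.
If it is behind any of doors 1, 3, 4, 6, and 7 (prior 1/7 each): the host has 5 equally likely choices, so probability 1/5; weight (1/7)·(1/5) = 1/35 each.
If it is behind door 2 (prior 1/7): the host opened door 2, so this case is ruled out; weight (1/7)·0 = 0.
If it is behind door 5 (prior 1/7): the host has 6 equally likely choices, so probability 1/6; weight (1/7)·(1/6) = 1/42.
The weights sum to 1/6.
So P(the car behind door 5 | the host opened door 2) = (1/42) / (1/6) = 1/7.

1/7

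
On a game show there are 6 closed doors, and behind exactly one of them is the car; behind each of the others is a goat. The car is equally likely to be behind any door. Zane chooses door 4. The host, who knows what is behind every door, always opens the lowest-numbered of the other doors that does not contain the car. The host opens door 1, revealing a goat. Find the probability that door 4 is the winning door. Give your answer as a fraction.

1/5

Consider each possible location of the car in turn.
If it is behind door 1 (prior 1/6): the host opened door 1, so this case is ruled out; weight (1/6)·0 = 0.
If it is behind any of doors 2, 3, 4, 5, and 6 (prior 1/6 each): door 1 is the lowest-numbered option available, probability 1; weight (1/6)·1 = 1/6 each.
The weights sum to 5/6.
So P(the car behind door 4 | the host opened door 1) = (1/6) / (5/6) = 1/5.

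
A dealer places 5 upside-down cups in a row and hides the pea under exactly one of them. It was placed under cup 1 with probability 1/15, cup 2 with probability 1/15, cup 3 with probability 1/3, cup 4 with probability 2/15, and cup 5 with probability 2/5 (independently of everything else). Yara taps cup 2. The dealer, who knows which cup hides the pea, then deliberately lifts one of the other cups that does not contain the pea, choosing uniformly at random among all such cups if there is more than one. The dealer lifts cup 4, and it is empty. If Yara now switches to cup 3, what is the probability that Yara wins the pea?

Consider each possible location of the pea in turn.
If it is under cup 1 (prior 1/15): the dealer has 3 equally likely choices, so probability 1/3; weight (1/15)·(1/3) = 1/45.
If it is under cup 2 (prior 1/15): the dealer has 4 equally likely choices, so probability 1/4; weight (1/15)·(1/4) = 1/60.
If it is under cup 3 (prior 1/3): the dealer has 3 equally likely choices, so probability 1/3; weight (1/3)·(1/3) = 1/9.
If it is under cup 4 (prior 2/15): the dealer opened cup 4, so this case is ruled out; weight (2/15)·0 = 0.
If it is under cup 5 (prior 2/5): the dealer has 3 equally likely choices, so probability 1/3; weight (2/5)·(1/3) = 2/15.
The weights sum to 17/60.
So P(the pea under cup 3 | the dealer opened cup 4) = (1/9) / (17/60) = 20/51.

20/51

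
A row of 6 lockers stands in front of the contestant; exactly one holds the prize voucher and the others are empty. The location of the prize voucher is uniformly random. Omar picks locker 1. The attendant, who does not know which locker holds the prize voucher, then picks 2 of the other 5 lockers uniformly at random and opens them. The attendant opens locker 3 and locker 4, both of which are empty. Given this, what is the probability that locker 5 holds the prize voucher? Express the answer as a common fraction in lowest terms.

Because the attendant chose which lockers to open without knowing where the prize voucher is, the choice is independent of the prize location. Learning that none of the 2 opened lockers holds the prize voucher simply rules out those 2 locations and leaves the remaining 4 lockers still equally likely by symmetry.
So P(the prize voucher in locker 5) = 1/4.

1/4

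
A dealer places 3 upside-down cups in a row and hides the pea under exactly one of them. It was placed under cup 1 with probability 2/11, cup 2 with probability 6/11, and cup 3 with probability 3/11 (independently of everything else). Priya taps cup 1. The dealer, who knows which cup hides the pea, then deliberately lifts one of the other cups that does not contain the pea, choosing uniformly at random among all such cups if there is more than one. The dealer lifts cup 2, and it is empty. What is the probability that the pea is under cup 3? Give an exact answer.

3/4

Consider each possible location of the pea in turn.
If it is under cup 1 (prior 2/11): the dealer has 2 equally likely choices, so probability 1/2; weight (2/11)·(1/2) = 1/11.
If it is under cup 2 (prior 6/11): the dealer opened cup 2, so this case is ruled out; weight (6/11)·0 = 0.
If it is under cup 3 (prior 3/11): the dealer has no choice, probability 1; weight (3/11)·1 = 3/11.
The weights sum to 4/11.
So P(the pea under cup 3 | the dealer opened cup 2) = (3/11) / (4/11) = 3/4.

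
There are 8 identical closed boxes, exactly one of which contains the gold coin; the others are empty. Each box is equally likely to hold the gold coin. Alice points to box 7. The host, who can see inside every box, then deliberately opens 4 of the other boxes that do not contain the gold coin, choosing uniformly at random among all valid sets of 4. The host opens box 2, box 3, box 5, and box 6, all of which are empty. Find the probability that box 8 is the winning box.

7/24

Consider each possible location of the gold coin in turn.
If it is in any of boxes 1, 4, and 8 (prior 1/8 each): the host has 15 equally likely choices, so probability 1/15; weight (1/8)·(1/15) = 1/120 each.
If it is in any of boxes 2, 3, 5, and 6 (prior 1/8 each): that box was opened and seen not to hold the prize — ruled out; weight (1/8)·0 = 0 each.
If it is in box 7 (prior 1/8): the host has 35 equally likely choices, so probability 1/35; weight (1/8)·(1/35) = 1/280.
The weights sum to 1/35.
So P(the gold coin in box 8 | the host opened box 2, box 3, box 5, and box 6) = (1/120) / (1/35) = 7/24.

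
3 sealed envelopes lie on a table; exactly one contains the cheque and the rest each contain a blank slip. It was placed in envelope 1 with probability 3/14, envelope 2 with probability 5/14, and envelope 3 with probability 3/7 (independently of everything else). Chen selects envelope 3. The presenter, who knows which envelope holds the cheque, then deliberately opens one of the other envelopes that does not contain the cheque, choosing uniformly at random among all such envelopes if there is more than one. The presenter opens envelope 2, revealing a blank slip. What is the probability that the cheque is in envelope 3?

1/2

Apply Bayes' rule, conditioning on where the cheque actually is.
If it is in envelope 1 (prior 3/14): the presenter has no choice, probability 1; weight (3/14)·1 = 3/14.
If it is in envelope 2 (prior 5/14): the presenter opened envelope 2, so this case is ruled out; weight (5/14)·0 = 0.
If it is in envelope 3 (prior 3/7): the presenter has 2 equally likely choices, so probability 1/2; weight (3/7)·(1/2) = 3/14.
The weights sum to 3/7.
So P(the cheque in envelope 3 | the presenter opened envelope 2) = (3/14) / (3/7) = 1/2.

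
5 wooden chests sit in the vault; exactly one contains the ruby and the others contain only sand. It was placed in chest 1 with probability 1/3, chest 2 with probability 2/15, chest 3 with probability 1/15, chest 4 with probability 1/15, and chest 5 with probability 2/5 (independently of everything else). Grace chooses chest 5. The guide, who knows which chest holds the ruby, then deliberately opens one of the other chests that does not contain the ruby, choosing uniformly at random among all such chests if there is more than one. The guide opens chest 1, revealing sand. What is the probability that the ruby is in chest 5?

9/17

Apply Bayes' rule, conditioning on where the ruby actually is.
If it is in chest 1 (prior 1/3): the guide opened chest 1, so this case is ruled out; weight (1/3)·0 = 0.
If it is in chest 2 (prior 2/15): the guide has 3 equally likely choices, so probability 1/3; weight (2/15)·(1/3) = 2/45.
If it is in either of chests 3 and 4 (prior 1/15 each): the guide has 3 equally likely choices, so probability 1/3; weight (1/15)·(1/3) = 1/45 each.
If it is in chest 5 (prior 2/5): the guide has 4 equally likely choices, so probability 1/4; weight (2/5)·(1/4) = 1/10.
The weights sum to 17/90.
So P(the ruby in chest 5 | the guide opened chest 1) = (1/10) / (17/90) = 9/17.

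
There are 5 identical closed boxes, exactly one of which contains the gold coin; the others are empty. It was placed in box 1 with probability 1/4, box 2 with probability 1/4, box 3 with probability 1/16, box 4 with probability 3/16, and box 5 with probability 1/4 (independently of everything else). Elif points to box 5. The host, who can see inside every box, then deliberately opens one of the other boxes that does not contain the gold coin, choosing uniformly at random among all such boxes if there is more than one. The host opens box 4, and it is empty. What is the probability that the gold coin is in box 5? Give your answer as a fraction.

1/4

Apply Bayes' rule, conditioning on where the gold coin actually is.
If it is in either of boxes 1 and 2 (prior 1/4 each): the host has 3 equally likely choices, so probability 1/3; weight (1/4)·(1/3) = 1/12 each.
If it is in box 3 (prior 1/16): the host has 3 equally likely choices, so probability 1/3; weight (1/16)·(1/3) = 1/48.
If it is in box 4 (prior 3/16): the host opened box 4, so this case is ruled out; weight (3/16)·0 = 0.
If it is in box 5 (prior 1/4): the host has 4 equally likely choices, so probability 1/4; weight (1/4)·(1/4) = 1/16.
The weights sum to 1/4.
So P(the gold coin in box 5 | the host opened box 4) = (1/16) / (1/4) = 1/4.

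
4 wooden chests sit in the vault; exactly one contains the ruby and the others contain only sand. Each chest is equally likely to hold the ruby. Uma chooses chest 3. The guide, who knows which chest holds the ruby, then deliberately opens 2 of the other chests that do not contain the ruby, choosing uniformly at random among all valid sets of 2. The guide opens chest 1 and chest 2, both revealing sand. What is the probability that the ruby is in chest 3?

1/4

Consider each possible location of the ruby in turn.
If it is in either of chests 1 and 2 (prior 1/4 each): that chest was opened and seen not to hold the prize — ruled out; weight (1/4)·0 = 0 each.
If it is in chest 3 (prior 1/4): the guide has 3 equally likely choices, so probability 1/3; weight (1/4)·(1/3) = 1/12.
If it is in chest 4 (prior 1/4): the guide has no choice, probability 1; weight (1/4)·1 = 1/4.
The weights sum to 1/3.
So P(the ruby in chest 3 | the guide opened chest 1 and chest 2) = (1/12) / (1/3) = 1/4.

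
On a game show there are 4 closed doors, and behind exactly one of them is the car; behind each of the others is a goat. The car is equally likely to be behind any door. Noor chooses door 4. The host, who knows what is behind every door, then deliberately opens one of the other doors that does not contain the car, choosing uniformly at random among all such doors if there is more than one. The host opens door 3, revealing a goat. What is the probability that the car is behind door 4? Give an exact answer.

Condition on the true location of the car.
If it is behind either of doors 1 and 2 (prior 1/4 each): the host has 2 equally likely choices, so probability 1/2; weight (1/4)·(1/2) = 1/8 each.
If it is behind door 3 (prior 1/4): the host opened door 3, so this case is ruled out; weight (1/4)·0 = 0.
If it is behind door 4 (prior 1/4): the host has 3 equally likely choices, so probability 1/3; weight (1/4)·(1/3) = 1/12.
The weights sum to 1/3.
So P(the car behind door 4 | the host opened door 3) = (1/12) / (1/3) = 1/4.

1/4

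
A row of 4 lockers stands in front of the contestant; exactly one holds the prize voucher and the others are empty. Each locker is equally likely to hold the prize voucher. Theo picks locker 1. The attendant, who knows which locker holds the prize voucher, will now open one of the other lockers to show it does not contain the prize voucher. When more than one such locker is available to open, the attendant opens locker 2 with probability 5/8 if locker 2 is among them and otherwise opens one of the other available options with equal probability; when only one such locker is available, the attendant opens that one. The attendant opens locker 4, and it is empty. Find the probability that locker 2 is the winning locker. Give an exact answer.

Condition on the true location of the prize voucher.
If it is in locker 1 (prior 1/4): locker 2 is available but not opened; locker 4 gets probability (1 − 5/8)/2 = 3/16; weight (1/4)·(3/16) = 3/64.
If it is in locker 2 (prior 1/4): locker 2 holds the prize so is unavailable; the attendant chooses uniformly among the 2 others, probability 1/2; weight (1/4)·(1/2) = 1/8.
If it is in locker 3 (prior 1/4): locker 2 is available but not opened, probability 3/8; weight (1/4)·(3/8) = 3/32.
If it is in locker 4 (prior 1/4): the attendant opened locker 4, so this case is ruled out; weight (1/4)·0 = 0.
The weights sum to 17/64.
So P(the prize voucher in locker 2 | the attendant opened locker 4) = (1/8) / (17/64) = 8/17.

8/17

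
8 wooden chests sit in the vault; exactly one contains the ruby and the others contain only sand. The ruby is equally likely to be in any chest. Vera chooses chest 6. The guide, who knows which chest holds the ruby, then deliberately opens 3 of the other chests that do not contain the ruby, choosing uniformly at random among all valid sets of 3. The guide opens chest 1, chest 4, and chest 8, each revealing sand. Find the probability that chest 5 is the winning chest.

Consider each possible location of the ruby in turn.
If it is in any of chests 1, 4, and 8 (prior 1/8 each): that chest was opened and seen not to hold the prize — ruled out; weight (1/8)·0 = 0 each.
If it is in any of chests 2, 3, 5, and 7 (prior 1/8 each): the guide has 20 equally likely choices, so probability 1/20; weight (1/8)·(1/20) = 1/160 each.
If it is in chest 6 (prior 1/8): the guide has 35 equally likely choices, so probability 1/35; weight (1/8)·(1/35) = 1/280.
The weights sum to 1/35.
So P(the ruby in chest 5 | the guide opened chest 1, chest 4, and chest 8) = (1/160) / (1/35) = 7/32.

7/32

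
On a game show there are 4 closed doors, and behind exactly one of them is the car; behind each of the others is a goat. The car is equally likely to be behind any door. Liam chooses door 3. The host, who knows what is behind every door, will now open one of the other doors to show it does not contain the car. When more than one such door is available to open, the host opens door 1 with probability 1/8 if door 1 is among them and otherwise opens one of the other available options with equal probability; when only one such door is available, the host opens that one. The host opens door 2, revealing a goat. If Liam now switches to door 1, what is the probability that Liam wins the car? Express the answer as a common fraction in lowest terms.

Apply Bayes' rule, conditioning on where the car actually is.
If it is behind door 1 (prior 1/4): door 1 holds the prize so is unavailable; the host chooses uniformly among the 2 others, probability 1/2; weight (1/4)·(1/2) = 1/8.
If it is behind door 2 (prior 1/4): the host opened door 2, so this case is ruled out; weight (1/4)·0 = 0.
If it is behind door 3 (prior 1/4): door 1 is available but not opened; door 2 gets probability (1 − 1/8)/2 = 7/16; weight (1/4)·(7/16) = 7/64.
If it is behind door 4 (prior 1/4): door 1 is available but not opened, probability 7/8; weight (1/4)·(7/8) = 7/32.
The weights sum to 29/64.
So P(the car behind door 1 | the host opened door 2) = (1/8) / (29/64) = 8/29.

8/29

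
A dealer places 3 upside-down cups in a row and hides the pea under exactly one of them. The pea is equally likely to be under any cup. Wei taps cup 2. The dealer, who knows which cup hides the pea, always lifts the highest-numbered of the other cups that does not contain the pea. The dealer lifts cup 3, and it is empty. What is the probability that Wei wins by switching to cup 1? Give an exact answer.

Consider each possible location of the pea in turn.
If it is under either of cups 1 and 2 (prior 1/3 each): cup 3 is the highest-numbered option available, probability 1; weight (1/3)·1 = 1/3 each.
If it is under cup 3 (prior 1/3): the dealer opened cup 3, so this case is ruled out; weight (1/3)·0 = 0.
The weights sum to 2/3.
So P(the pea under cup 1 | the dealer opened cup 3) = (1/3) / (2/3) = 1/2.

1/2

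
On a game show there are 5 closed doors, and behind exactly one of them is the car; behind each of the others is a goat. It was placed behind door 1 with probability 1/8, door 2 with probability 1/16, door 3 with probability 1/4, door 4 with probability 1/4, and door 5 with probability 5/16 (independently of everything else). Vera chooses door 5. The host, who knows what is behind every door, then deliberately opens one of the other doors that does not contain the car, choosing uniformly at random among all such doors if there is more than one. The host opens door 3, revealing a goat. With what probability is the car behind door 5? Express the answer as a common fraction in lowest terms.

15/43

Apply Bayes' rule, conditioning on where the car actually is.
If it is behind door 1 (prior 1/8): the host has 3 equally likely choices, so probability 1/3; weight (1/8)·(1/3) = 1/24.
If it is behind door 2 (prior 1/16): the host has 3 equally likely choices, so probability 1/3; weight (1/16)·(1/3) = 1/48.
If it is behind door 3 (prior 1/4): the host opened door 3, so this case is ruled out; weight (1/4)·0 = 0.
If it is behind door 4 (prior 1/4): the host has 3 equally likely choices, so probability 1/3; weight (1/4)·(1/3) = 1/12.
If it is behind door 5 (prior 5/16): the host has 4 equally likely choices, so probability 1/4; weight (5/16)·(1/4) = 5/64.
The weights sum to 43/192.
So P(the car behind door 5 | the host opened door 3) = (5/64) / (43/192) = 15/43.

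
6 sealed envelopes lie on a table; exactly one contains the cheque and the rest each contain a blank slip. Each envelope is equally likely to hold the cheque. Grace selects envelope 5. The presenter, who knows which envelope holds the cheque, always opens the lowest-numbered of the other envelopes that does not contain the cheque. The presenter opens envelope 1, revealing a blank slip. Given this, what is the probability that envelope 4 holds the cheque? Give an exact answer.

Consider each possible location of the cheque in turn.
If it is in envelope 1 (prior 1/6): the presenter opened envelope 1, so this case is ruled out; weight (1/6)·0 = 0.
If it is in any of envelopes 2, 3, 4, 5, and 6 (prior 1/6 each): envelope 1 is the lowest-numbered option available, probability 1; weight (1/6)·1 = 1/6 each.
The weights sum to 5/6.
So P(the cheque in envelope 4 | the presenter opened envelope 1) = (1/6) / (5/6) = 1/5.

1/5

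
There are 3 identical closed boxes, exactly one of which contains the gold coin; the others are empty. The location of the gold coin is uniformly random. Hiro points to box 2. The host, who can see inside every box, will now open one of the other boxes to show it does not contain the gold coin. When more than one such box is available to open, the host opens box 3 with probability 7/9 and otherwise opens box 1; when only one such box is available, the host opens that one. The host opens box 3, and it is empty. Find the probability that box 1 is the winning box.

Condition on the true location of the gold coin.
If it is in box 1 (prior 1/3): only box 3 is available, probability 1; weight (1/3)·1 = 1/3.
If it is in box 2 (prior 1/3): box 3 is available, opened with probability 7/9; weight (1/3)·(7/9) = 7/27.
If it is in box 3 (prior 1/3): the host opened box 3, so this case is ruled out; weight (1/3)·0 = 0.
The weights sum to 16/27.
So P(the gold coin in box 1 | the host opened box 3) = (1/3) / (16/27) = 9/16.

9/16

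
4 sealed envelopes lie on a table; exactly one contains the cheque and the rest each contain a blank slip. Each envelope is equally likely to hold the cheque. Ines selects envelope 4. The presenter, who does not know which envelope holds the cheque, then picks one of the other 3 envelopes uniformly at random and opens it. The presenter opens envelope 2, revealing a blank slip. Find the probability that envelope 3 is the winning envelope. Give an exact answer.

1/3

Condition on the true location of the cheque.
If it is in any of envelopes 1, 3, and 4 (prior 1/4 each): the presenter picks envelope 2 with probability 1/3 regardless, and it is not the prize; weight (1/4)·(1/3) = 1/12 each.
If it is in envelope 2 (prior 1/4): the presenter opened envelope 2, so this case is ruled out; weight (1/4)·0 = 0.
The weights sum to 1/4.
So P(the cheque in envelope 3 | the presenter opened envelope 2) = (1/12) / (1/4) = 1/3.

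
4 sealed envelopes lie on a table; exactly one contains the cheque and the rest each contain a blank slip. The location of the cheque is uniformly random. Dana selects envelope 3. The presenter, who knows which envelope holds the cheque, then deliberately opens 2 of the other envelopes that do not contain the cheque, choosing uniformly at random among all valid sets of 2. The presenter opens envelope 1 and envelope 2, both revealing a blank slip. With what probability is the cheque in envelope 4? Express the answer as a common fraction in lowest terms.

Apply Bayes' rule, conditioning on where the cheque actually is.
If it is in either of envelopes 1 and 2 (prior 1/4 each): that envelope was opened and seen not to hold the prize — ruled out; weight (1/4)·0 = 0 each.
If it is in envelope 3 (prior 1/4): the presenter has 3 equally likely choices, so probability 1/3; weight (1/4)·(1/3) = 1/12.
If it is in envelope 4 (prior 1/4): the presenter has no choice, probability 1; weight (1/4)·1 = 1/4.
The weights sum to 1/3.
So P(the cheque in envelope 4 | the presenter opened envelope 1 and envelope 2) = (1/4) / (1/3) = 3/4.

3/4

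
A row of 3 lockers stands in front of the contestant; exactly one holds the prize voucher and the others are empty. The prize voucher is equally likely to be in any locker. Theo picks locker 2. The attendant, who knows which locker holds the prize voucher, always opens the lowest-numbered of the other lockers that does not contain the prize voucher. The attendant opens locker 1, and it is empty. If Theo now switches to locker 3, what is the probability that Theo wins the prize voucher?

1/2

Condition on the true location of the prize voucher.
If it is in locker 1 (prior 1/3): the attendant opened locker 1, so this case is ruled out; weight (1/3)·0 = 0.
If it is in either of lockers 2 and 3 (prior 1/3 each): locker 1 is the lowest-numbered option available, probability 1; weight (1/3)·1 = 1/3 each.
The weights sum to 2/3.
So P(the prize voucher in locker 3 | the attendant opened locker 1) = (1/3) / (2/3) = 1/2.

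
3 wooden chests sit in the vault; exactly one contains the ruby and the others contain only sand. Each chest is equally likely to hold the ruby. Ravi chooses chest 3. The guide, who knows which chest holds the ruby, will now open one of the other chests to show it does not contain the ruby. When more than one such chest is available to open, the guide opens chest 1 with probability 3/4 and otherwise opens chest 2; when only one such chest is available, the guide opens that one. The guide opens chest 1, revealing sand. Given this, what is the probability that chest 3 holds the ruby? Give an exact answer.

3/7

Condition on the true location of the ruby.
If it is in chest 1 (prior 1/3): the guide opened chest 1, so this case is ruled out; weight (1/3)·0 = 0.
If it is in chest 2 (prior 1/3): only chest 1 is available, probability 1; weight (1/3)·1 = 1/3.
If it is in chest 3 (prior 1/3): chest 1 is available, opened with probability 3/4; weight (1/3)·(3/4) = 1/4.
The weights sum to 7/12.
So P(the ruby in chest 3 | the guide opened chest 1) = (1/4) / (7/12) = 3/7.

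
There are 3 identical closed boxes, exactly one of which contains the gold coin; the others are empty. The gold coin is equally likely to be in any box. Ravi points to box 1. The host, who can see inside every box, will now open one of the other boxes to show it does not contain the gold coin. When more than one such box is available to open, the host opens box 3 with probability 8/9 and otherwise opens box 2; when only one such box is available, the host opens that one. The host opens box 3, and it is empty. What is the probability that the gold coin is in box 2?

Consider each possible location of the gold coin in turn.
If it is in box 1 (prior 1/3): box 3 is available, opened with probability 8/9; weight (1/3)·(8/9) = 8/27.
If it is in box 2 (prior 1/3): only box 3 is available, probability 1; weight (1/3)·1 = 1/3.
If it is in box 3 (prior 1/3): the host opened box 3, so this case is ruled out; weight (1/3)·0 = 0.
The weights sum to 17/27.
So P(the gold coin in box 2 | the host opened box 3) = (1/3) / (17/27) = 9/17.

9/17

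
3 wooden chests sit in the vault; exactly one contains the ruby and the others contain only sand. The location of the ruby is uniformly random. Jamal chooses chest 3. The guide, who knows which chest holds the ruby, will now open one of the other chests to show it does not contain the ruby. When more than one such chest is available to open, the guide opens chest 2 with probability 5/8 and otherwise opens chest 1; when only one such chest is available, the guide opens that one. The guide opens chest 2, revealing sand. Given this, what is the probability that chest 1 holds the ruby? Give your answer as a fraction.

8/13

Apply Bayes' rule, conditioning on where the ruby actually is.
If it is in chest 1 (prior 1/3): only chest 2 is available, probability 1; weight (1/3)·1 = 1/3.
If it is in chest 2 (prior 1/3): the guide opened chest 2, so this case is ruled out; weight (1/3)·0 = 0.
If it is in chest 3 (prior 1/3): chest 2 is available, opened with probability 5/8; weight (1/3)·(5/8) = 5/24.
The weights sum to 13/24.
So P(the ruby in chest 1 | the guide opened chest 2) = (1/3) / (13/24) = 8/13.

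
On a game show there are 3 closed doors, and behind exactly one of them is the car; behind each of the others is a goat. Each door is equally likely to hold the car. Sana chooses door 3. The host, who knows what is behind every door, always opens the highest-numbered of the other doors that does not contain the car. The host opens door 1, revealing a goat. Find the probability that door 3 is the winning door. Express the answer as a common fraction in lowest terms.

0

Consider each possible location of the car in turn.
If it is behind door 1 (prior 1/3): the host opened door 1, so this case is ruled out; weight (1/3)·0 = 0.
If it is behind door 2 (prior 1/3): door 1 is the highest-numbered option available, probability 1; weight (1/3)·1 = 1/3.
If it is behind door 3 (prior 1/3): the host would have opened door 2 instead, probability 0; weight (1/3)·0 = 0.
The weights sum to 1/3.
So P(the car behind door 3 | the host opened door 1) = 0 / (1/3) = 0.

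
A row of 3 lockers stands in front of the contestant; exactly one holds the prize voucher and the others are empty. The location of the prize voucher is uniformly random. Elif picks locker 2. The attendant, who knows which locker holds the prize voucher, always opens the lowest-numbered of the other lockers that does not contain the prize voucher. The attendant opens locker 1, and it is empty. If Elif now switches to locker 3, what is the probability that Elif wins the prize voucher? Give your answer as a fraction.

1/2

Apply Bayes' rule, conditioning on where the prize voucher actually is.
If it is in locker 1 (prior 1/3): the attendant opened locker 1, so this case is ruled out; weight (1/3)·0 = 0.
If it is in either of lockers 2 and 3 (prior 1/3 each): locker 1 is the lowest-numbered option available, probability 1; weight (1/3)·1 = 1/3 each.
The weights sum to 2/3.
So P(the prize voucher in locker 3 | the attendant opened locker 1) = (1/3) / (2/3) = 1/2.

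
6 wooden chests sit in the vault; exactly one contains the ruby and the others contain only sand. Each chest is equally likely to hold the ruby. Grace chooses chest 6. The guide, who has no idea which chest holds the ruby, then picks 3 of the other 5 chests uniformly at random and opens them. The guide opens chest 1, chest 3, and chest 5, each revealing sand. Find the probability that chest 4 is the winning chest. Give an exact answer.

1/3

Apply Bayes' rule, conditioning on where the ruby actually is.
If it is in any of chests 1, 3, and 5 (prior 1/6 each): that chest was opened and seen not to hold the prize — ruled out; weight (1/6)·0 = 0 each.
If it is in any of chests 2, 4, and 6 (prior 1/6 each): the guide picks exactly this set with probability 1/10 regardless, and none is the prize; weight (1/6)·(1/10) = 1/60 each.
The weights sum to 1/20.
So P(the ruby in chest 4 | the guide opened chest 1, chest 3, and chest 5) = (1/60) / (1/20) = 1/3.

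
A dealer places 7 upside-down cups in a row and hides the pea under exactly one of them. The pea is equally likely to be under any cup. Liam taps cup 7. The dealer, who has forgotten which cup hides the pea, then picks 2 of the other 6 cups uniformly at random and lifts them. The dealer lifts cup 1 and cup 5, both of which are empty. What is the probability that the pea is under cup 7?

1/5

Apply Bayes' rule, conditioning on where the pea actually is.
If it is under either of cups 1 and 5 (prior 1/7 each): that cup was opened and seen not to hold the prize — ruled out; weight (1/7)·0 = 0 each.
If it is under any of cups 2, 3, 4, 6, and 7 (prior 1/7 each): the dealer picks exactly this set with probability 1/15 regardless, and none is the prize; weight (1/7)·(1/15) = 1/105 each.
The weights sum to 1/21.
So P(the pea under cup 7 | the dealer opened cup 1 and cup 5) = (1/105) / (1/21) = 1/5.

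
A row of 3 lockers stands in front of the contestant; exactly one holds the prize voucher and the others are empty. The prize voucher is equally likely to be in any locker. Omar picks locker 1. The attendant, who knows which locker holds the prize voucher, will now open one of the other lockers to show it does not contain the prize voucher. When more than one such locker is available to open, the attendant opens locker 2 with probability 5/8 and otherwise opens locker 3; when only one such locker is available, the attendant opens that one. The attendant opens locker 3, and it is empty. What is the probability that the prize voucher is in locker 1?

Apply Bayes' rule, conditioning on where the prize voucher actually is.
If it is in locker 1 (prior 1/3): locker 2 is available but not opened, probability 3/8; weight (1/3)·(3/8) = 1/8.
If it is in locker 2 (prior 1/3): only locker 3 is available, probability 1; weight (1/3)·1 = 1/3.
If it is in locker 3 (prior 1/3): the attendant opened locker 3, so this case is ruled out; weight (1/3)·0 = 0.
The weights sum to 11/24.
So P(the prize voucher in locker 1 | the attendant opened locker 3) = (1/8) / (11/24) = 3/11.

3/11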